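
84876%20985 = 936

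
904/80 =113/10=11.30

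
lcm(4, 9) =36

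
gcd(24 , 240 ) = 24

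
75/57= 1  +  6/19 = 1.32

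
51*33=1683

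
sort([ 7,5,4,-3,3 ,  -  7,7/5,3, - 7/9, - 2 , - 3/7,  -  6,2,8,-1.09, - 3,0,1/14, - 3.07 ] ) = [-7, - 6,-3.07,-3,-3, - 2,  -  1.09,-7/9, - 3/7, 0 , 1/14,7/5, 2,3,3, 4 , 5,7,8]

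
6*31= 186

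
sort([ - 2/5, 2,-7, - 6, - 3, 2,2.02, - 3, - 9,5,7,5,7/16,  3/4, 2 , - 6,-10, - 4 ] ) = [ - 10, - 9, - 7, - 6, - 6, - 4,-3, - 3, - 2/5, 7/16,3/4,2,2,  2,2.02,5, 5,7]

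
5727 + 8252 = 13979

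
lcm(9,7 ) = 63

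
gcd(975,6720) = 15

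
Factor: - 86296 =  - 2^3 * 7^1*23^1 * 67^1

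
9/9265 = 9/9265 =0.00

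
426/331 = 1  +  95/331 = 1.29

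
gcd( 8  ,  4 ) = 4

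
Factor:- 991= - 991^1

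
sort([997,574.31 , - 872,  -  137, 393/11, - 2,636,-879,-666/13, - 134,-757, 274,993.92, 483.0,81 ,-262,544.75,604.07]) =[ - 879,  -  872, - 757, - 262, - 137, - 134, - 666/13, - 2,393/11, 81,274,483.0,544.75 , 574.31, 604.07, 636,993.92, 997]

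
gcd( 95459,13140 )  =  1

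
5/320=1/64 = 0.02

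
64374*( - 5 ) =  -321870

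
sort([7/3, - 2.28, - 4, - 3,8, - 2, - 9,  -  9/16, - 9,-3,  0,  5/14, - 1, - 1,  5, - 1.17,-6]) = [-9, - 9, - 6,-4,-3, - 3 , - 2.28, - 2 , - 1.17,  -  1, - 1, - 9/16, 0,5/14, 7/3,  5,8]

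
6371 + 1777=8148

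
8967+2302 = 11269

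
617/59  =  617/59 = 10.46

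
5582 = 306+5276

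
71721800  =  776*92425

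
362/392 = 181/196=0.92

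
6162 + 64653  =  70815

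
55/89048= 55/89048  =  0.00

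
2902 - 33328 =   -  30426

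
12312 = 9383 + 2929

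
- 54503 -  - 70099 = 15596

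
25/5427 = 25/5427 = 0.00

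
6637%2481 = 1675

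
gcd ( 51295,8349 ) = 1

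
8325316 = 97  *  85828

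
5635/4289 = 1  +  1346/4289 = 1.31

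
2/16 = 1/8 = 0.12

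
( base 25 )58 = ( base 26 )53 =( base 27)4P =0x85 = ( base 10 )133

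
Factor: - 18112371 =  - 3^1*313^1*19289^1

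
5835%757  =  536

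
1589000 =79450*20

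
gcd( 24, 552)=24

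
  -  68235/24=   -  22745/8 = -  2843.12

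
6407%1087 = 972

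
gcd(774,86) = 86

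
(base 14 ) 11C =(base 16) DE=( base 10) 222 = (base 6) 1010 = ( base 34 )6I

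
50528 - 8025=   42503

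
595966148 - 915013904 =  - 319047756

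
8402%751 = 141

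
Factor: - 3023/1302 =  - 2^( - 1 )*3^(- 1 )*7^( - 1)*31^(-1 )*3023^1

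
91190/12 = 7599+1/6  =  7599.17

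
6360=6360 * 1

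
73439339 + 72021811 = 145461150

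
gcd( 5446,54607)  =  7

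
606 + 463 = 1069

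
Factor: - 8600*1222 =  - 2^4*5^2*13^1*43^1*47^1 = - 10509200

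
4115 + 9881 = 13996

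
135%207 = 135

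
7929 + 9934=17863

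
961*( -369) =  - 354609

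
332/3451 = 332/3451 = 0.10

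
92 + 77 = 169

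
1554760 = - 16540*(-94)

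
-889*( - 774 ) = 688086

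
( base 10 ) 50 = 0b110010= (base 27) 1N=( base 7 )101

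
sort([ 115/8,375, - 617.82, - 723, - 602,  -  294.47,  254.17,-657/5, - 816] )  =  [-816, - 723, - 617.82, - 602, - 294.47, - 657/5, 115/8,  254.17 , 375]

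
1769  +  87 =1856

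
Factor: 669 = 3^1*223^1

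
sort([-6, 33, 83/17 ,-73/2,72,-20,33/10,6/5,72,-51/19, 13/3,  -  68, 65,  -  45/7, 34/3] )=[- 68,-73/2,-20,- 45/7, - 6, - 51/19, 6/5,  33/10, 13/3, 83/17,34/3,33,65, 72,72 ] 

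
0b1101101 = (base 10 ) 109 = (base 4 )1231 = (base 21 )54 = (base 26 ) 45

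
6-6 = 0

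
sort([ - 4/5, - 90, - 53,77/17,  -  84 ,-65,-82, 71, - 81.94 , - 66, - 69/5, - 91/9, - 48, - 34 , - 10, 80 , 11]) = [ - 90, - 84, - 82,-81.94, - 66, - 65, - 53 , - 48, - 34, - 69/5,-91/9, - 10 ,  -  4/5,77/17, 11, 71, 80]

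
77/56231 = 11/8033 = 0.00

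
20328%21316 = 20328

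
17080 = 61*280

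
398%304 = 94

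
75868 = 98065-22197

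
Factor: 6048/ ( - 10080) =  - 3^1*5^( - 1) = -  3/5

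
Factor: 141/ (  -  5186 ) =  - 2^( - 1)  *3^1*47^1* 2593^( - 1) 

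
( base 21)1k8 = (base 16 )365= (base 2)1101100101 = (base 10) 869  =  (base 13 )51B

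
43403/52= 43403/52 = 834.67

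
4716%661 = 89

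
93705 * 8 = 749640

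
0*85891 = 0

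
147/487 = 147/487 = 0.30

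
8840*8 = 70720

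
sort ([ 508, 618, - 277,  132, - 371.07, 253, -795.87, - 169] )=[-795.87, - 371.07, - 277, - 169, 132,253,508, 618]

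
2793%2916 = 2793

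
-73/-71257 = 73/71257 = 0.00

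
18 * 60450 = 1088100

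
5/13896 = 5/13896= 0.00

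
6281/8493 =6281/8493= 0.74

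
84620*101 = 8546620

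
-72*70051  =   - 5043672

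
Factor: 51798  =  2^1 * 3^1  *  89^1 * 97^1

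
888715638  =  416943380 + 471772258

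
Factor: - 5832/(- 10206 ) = 4/7 = 2^2*7^ (- 1)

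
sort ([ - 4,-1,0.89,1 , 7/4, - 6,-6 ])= [ - 6, - 6,-4,-1,0.89, 1,7/4]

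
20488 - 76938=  - 56450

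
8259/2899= 2 + 2461/2899 = 2.85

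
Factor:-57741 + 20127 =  - 37614 = -2^1*3^1 * 6269^1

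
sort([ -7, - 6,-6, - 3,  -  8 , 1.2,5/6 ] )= [ - 8,-7, - 6, - 6, - 3,5/6 , 1.2]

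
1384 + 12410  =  13794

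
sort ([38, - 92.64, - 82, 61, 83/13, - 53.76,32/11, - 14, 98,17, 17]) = [ - 92.64 , - 82, - 53.76, - 14, 32/11, 83/13 , 17,17, 38, 61,98]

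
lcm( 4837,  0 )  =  0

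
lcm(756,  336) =3024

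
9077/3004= 3 + 65/3004 = 3.02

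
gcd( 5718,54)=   6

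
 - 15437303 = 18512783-33950086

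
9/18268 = 9/18268= 0.00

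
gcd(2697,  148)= 1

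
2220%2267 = 2220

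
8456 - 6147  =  2309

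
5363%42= 29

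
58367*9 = 525303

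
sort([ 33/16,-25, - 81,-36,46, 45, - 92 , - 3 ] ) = [ - 92,-81, - 36, -25, - 3, 33/16, 45,46 ]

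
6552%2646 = 1260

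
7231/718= 7231/718 = 10.07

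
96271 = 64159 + 32112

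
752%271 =210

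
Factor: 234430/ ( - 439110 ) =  - 197/369 = - 3^( - 2 )* 41^( - 1)*197^1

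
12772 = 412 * 31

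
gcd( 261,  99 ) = 9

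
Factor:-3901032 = -2^3 * 3^2*54181^1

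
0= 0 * 6406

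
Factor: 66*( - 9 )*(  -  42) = 24948 = 2^2*3^4*7^1*11^1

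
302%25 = 2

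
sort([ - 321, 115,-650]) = [ - 650, - 321, 115 ]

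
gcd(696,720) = 24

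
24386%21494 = 2892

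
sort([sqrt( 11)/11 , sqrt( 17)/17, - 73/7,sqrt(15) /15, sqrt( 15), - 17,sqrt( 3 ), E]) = [ - 17, - 73/7,sqrt( 17 ) /17, sqrt(15 ) /15, sqrt( 11 ) /11, sqrt(3 ), E,sqrt( 15 ) ] 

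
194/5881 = 194/5881 = 0.03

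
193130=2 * 96565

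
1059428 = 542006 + 517422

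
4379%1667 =1045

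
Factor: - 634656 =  - 2^5*3^1*11^1*601^1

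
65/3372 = 65/3372 = 0.02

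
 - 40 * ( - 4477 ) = 179080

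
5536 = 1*5536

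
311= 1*311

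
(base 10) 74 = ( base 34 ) 26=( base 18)42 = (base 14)54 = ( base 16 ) 4A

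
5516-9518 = - 4002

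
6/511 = 6/511 =0.01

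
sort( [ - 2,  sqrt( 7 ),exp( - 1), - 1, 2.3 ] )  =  [-2, - 1, exp(-1), 2.3, sqrt ( 7)]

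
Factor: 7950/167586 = 5^2*17^( - 1)*31^ (- 1 ) = 25/527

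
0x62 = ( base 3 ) 10122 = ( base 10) 98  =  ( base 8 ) 142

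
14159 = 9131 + 5028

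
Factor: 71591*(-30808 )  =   - 2205575528 = -2^3*13^1*3851^1*5507^1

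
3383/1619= 2  +  145/1619  =  2.09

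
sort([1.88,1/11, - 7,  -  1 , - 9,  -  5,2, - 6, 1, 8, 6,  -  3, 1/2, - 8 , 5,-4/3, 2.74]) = [ - 9, - 8,-7, - 6, - 5,-3, - 4/3,-1,1/11, 1/2,1, 1.88, 2, 2.74, 5, 6,8]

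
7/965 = 7/965 = 0.01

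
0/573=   0 =0.00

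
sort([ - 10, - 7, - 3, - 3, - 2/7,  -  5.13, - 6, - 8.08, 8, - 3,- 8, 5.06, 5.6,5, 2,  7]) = [ - 10,-8.08, - 8, - 7, - 6, - 5.13, - 3, - 3, - 3, - 2/7, 2,5,5.06 , 5.6,7,8 ] 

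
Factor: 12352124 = 2^2*79^1*39089^1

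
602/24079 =602/24079  =  0.03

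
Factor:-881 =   -  881^1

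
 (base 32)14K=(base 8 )2224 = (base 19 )34D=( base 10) 1172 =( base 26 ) 1J2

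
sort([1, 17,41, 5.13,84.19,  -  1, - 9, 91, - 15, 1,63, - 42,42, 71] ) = [ - 42, - 15,-9, - 1,1,1,5.13,17 , 41,42,63,71, 84.19, 91 ]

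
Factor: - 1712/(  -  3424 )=2^( - 1) =1/2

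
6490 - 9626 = -3136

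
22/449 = 22/449 = 0.05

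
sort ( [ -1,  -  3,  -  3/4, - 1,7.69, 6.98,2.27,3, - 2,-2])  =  [ - 3, - 2, - 2,-1,-1, - 3/4,2.27,3, 6.98,7.69 ]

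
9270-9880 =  - 610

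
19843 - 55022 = -35179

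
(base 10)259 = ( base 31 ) 8b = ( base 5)2014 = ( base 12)197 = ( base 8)403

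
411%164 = 83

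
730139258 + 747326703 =1477465961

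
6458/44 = 3229/22 = 146.77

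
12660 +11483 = 24143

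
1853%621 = 611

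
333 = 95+238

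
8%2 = 0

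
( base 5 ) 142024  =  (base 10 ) 5889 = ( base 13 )28B0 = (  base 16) 1701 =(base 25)9ae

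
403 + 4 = 407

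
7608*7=53256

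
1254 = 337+917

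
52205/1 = 52205 =52205.00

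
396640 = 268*1480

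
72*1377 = 99144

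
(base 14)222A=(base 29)712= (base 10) 5918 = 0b1011100011110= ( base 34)542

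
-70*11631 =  - 814170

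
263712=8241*32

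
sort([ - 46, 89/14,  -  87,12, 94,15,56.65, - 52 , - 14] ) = [- 87, - 52, - 46,  -  14,89/14,12,15,  56.65, 94 ]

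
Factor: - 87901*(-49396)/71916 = 3^ ( - 1)*11^1*13^ ( - 1)*53^1*61^1*131^1*233^1*461^( - 1 ) = 1085489449/17979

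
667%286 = 95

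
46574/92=23287/46 = 506.24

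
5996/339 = 17 + 233/339 = 17.69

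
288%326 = 288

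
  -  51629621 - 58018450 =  - 109648071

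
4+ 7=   11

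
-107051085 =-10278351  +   - 96772734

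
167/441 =167/441  =  0.38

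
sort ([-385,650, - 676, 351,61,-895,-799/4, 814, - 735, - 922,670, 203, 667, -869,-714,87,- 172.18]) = [-922,-895,-869, - 735, - 714, - 676, - 385, - 799/4,-172.18, 61, 87,203, 351 , 650, 667, 670,814]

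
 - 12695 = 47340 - 60035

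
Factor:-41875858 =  - 2^1*2161^1*9689^1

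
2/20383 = 2/20383 = 0.00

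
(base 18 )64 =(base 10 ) 112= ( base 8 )160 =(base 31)3j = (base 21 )57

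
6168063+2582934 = 8750997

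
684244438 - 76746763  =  607497675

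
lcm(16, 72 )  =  144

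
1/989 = 1/989=0.00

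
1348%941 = 407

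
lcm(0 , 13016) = 0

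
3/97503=1/32501 = 0.00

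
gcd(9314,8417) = 1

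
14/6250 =7/3125 = 0.00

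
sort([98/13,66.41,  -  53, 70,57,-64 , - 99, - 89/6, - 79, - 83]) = [- 99, - 83, - 79, - 64, - 53, - 89/6,98/13, 57, 66.41, 70] 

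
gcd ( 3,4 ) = 1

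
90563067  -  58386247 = 32176820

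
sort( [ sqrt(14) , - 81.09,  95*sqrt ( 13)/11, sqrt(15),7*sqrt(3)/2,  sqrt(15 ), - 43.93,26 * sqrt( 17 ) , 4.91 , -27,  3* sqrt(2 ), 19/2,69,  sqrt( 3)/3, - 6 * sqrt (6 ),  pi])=[ - 81.09, - 43.93  , - 27, - 6*sqrt( 6 ), sqrt( 3 )/3,pi,  sqrt (14), sqrt ( 15),  sqrt( 15), 3*sqrt ( 2),4.91, 7*sqrt( 3)/2, 19/2, 95*sqrt( 13 )/11,  69, 26*sqrt( 17) ]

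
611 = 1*611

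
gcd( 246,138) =6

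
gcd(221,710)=1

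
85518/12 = 14253/2 =7126.50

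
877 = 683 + 194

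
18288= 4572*4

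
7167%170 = 27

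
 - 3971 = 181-4152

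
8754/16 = 547 + 1/8 = 547.12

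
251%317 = 251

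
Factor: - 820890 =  - 2^1*3^2*5^1*7^1*1303^1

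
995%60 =35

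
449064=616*729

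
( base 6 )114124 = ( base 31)AC6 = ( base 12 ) 5944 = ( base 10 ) 9988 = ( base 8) 23404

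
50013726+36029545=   86043271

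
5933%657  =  20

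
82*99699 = 8175318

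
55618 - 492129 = - 436511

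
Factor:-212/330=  - 106/165 = - 2^1*3^(-1)*5^( - 1)*11^(-1 )*53^1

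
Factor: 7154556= 2^2*3^1*79^1* 7547^1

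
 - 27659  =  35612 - 63271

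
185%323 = 185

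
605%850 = 605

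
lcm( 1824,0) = 0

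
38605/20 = 1930 + 1/4 = 1930.25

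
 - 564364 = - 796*709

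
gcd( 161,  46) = 23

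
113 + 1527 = 1640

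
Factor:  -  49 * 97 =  - 7^2 * 97^1 = -  4753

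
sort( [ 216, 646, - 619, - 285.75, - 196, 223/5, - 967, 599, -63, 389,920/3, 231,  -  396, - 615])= [ - 967,-619,-615, - 396,-285.75,-196,  -  63 , 223/5, 216,231,920/3,389,599, 646]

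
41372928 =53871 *768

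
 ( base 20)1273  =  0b10001011101111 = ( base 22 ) iab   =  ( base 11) 67A0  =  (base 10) 8943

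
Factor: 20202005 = 5^1*4040401^1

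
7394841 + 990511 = 8385352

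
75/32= 2 + 11/32 = 2.34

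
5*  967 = 4835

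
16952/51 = 16952/51 =332.39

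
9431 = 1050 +8381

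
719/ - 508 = -719/508 = - 1.42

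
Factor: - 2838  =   - 2^1 *3^1 * 11^1*43^1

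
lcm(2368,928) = 68672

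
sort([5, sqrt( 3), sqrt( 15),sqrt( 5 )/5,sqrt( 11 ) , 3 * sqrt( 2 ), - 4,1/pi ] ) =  [ - 4, 1/pi , sqrt(5 ) /5,sqrt(3), sqrt( 11), sqrt( 15 ), 3*sqrt(2), 5] 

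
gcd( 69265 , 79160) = 9895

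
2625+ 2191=4816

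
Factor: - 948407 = -948407^1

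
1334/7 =1334/7=190.57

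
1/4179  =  1/4179 = 0.00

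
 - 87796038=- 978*89771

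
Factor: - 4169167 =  - 41^1*61^1*1667^1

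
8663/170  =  8663/170 = 50.96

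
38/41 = 38/41 = 0.93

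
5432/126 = 388/9 = 43.11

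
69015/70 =13803/14 =985.93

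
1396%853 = 543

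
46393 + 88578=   134971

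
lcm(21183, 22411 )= 1546359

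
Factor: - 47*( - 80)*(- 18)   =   - 67680 =- 2^5*3^2*5^1*47^1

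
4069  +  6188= 10257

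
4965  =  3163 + 1802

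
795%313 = 169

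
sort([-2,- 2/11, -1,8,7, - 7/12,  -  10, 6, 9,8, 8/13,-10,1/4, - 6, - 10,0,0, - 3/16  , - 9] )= [ - 10, - 10, - 10, - 9, -6,-2, - 1, - 7/12, - 3/16,  -  2/11 , 0,  0,1/4, 8/13,6, 7, 8,8, 9] 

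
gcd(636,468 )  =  12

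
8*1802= 14416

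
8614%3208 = 2198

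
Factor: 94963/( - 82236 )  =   - 2^( - 2 )*3^( - 1)*7^ ( - 1 )*97^1  =  - 97/84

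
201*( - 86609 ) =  - 17408409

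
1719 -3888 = -2169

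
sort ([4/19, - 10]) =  [ - 10,4/19]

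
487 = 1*487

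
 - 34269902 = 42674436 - 76944338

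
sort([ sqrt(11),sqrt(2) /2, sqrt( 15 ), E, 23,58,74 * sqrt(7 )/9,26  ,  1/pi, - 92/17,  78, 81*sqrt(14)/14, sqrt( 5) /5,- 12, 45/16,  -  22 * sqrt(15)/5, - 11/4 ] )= [  -  22*sqrt ( 15)/5, - 12,-92/17, - 11/4, 1/pi, sqrt(5)/5, sqrt(2)/2,E, 45/16, sqrt(11), sqrt (15),  81*sqrt( 14) /14,74*sqrt( 7) /9, 23, 26, 58, 78]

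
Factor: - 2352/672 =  - 2^( - 1)*7^1 = -7/2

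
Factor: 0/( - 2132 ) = 0  =  0^1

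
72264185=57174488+15089697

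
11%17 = 11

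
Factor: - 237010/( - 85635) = 2^1*3^( - 2)*11^(- 1) * 137^1 = 274/99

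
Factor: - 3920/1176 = - 2^1*3^( - 1 ) * 5^1 = -10/3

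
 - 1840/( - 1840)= 1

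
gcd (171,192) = 3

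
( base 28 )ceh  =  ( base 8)23131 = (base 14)3813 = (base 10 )9817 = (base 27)DCG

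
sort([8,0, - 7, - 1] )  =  [ - 7,-1,0,  8]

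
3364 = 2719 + 645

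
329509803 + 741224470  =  1070734273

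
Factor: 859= 859^1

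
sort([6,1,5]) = [1 , 5, 6 ]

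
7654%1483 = 239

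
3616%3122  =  494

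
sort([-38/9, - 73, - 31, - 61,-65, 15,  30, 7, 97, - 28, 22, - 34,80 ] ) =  [ - 73, - 65, - 61, - 34,- 31, - 28, - 38/9, 7,15,22, 30,80, 97]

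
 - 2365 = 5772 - 8137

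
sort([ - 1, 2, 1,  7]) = [- 1, 1  ,  2,  7]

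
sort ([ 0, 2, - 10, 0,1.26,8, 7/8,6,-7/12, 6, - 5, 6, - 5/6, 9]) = [ - 10, - 5,  -  5/6, - 7/12, 0, 0, 7/8, 1.26, 2 , 6, 6, 6,8,9] 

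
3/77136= 1/25712  =  0.00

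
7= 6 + 1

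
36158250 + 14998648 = 51156898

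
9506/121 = 9506/121 = 78.56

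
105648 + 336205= 441853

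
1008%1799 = 1008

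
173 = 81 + 92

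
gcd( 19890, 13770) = 1530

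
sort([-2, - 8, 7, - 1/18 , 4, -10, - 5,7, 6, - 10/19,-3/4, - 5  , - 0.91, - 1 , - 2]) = [ - 10, - 8, - 5 , - 5, - 2, - 2, -1, - 0.91, - 3/4, - 10/19, - 1/18,4,6, 7,7]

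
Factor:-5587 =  - 37^1 *151^1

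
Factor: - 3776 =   -  2^6*59^1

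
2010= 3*670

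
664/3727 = 664/3727 =0.18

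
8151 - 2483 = 5668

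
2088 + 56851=58939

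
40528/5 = 40528/5 = 8105.60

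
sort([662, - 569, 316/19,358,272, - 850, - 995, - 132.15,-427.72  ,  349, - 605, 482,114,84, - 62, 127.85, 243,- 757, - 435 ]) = [ - 995, - 850, - 757, - 605 , - 569, - 435,-427.72 , - 132.15 ,- 62, 316/19,84,114,127.85,243,272 , 349, 358, 482,662]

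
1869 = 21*89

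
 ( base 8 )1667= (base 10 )951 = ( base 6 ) 4223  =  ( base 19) 2C1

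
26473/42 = 630 + 13/42 = 630.31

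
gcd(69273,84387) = 3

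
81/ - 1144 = - 1+ 1063/1144 = - 0.07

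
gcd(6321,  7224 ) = 903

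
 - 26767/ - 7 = 3823+ 6/7 = 3823.86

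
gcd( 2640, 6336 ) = 528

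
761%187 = 13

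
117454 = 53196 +64258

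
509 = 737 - 228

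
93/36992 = 93/36992 = 0.00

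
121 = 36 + 85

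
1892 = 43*44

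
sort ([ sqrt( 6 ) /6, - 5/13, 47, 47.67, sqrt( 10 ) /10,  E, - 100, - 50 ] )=[ - 100, - 50, - 5/13,sqrt (10 )/10, sqrt( 6) /6,  E,47,47.67]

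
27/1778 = 27/1778  =  0.02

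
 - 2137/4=-535 + 3/4 = - 534.25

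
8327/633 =8327/633=13.15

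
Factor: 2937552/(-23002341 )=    - 979184/7667447 = - 2^4*19^1*31^( - 1)*3221^1*247337^( - 1 ) 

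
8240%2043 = 68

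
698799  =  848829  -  150030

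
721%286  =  149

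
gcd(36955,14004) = 389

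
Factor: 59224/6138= 2692/279   =  2^2*3^(-2 )*31^(-1 )*673^1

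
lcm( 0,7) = 0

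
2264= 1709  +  555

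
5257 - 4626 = 631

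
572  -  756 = -184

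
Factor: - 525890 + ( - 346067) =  - 871957  =  - 871957^1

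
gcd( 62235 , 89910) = 135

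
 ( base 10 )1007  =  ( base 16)3ef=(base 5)13012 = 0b1111101111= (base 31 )11F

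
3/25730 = 3/25730 = 0.00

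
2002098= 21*95338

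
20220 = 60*337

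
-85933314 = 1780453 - 87713767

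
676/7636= 169/1909 = 0.09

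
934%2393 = 934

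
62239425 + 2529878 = 64769303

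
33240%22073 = 11167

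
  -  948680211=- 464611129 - 484069082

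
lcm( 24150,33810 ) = 169050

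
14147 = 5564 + 8583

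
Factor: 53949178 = 2^1*26974589^1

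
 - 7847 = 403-8250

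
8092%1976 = 188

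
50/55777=50/55777 =0.00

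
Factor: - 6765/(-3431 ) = 3^1*5^1 * 11^1*41^1*47^(  -  1 ) *73^ (-1)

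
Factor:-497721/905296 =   -  2^ ( - 4)*3^1 *59^( - 1) * 173^1 = - 519/944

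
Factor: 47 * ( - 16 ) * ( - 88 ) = 2^7 * 11^1*47^1 = 66176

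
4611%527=395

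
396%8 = 4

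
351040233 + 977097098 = 1328137331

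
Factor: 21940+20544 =2^2 * 13^1*19^1*43^1 = 42484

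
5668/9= 629 + 7/9 = 629.78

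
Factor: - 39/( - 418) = 2^( - 1)*3^1*11^(-1)*13^1*19^( -1 )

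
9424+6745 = 16169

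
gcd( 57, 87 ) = 3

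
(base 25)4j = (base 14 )87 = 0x77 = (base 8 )167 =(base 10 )119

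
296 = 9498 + - 9202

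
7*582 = 4074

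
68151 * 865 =58950615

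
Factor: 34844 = 2^2*31^1 * 281^1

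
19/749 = 19/749 = 0.03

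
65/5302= 65/5302 = 0.01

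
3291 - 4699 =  - 1408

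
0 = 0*59757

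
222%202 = 20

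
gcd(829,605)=1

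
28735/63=456 + 1/9 = 456.11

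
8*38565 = 308520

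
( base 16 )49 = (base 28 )2h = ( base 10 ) 73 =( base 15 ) 4d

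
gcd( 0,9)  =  9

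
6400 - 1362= 5038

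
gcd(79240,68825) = 5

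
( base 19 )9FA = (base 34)328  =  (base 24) 63G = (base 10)3544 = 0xDD8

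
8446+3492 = 11938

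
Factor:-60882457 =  - 17^1*3581321^1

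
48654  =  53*918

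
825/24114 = 275/8038 = 0.03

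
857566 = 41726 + 815840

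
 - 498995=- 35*14257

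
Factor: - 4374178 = - 2^1*239^1*9151^1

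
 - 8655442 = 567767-9223209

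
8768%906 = 614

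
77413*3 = 232239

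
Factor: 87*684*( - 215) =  - 12794220= - 2^2*3^3*5^1*19^1*29^1*43^1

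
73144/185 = 395 + 69/185 = 395.37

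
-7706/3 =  - 7706/3 = - 2568.67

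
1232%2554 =1232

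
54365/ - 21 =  - 54365/21 = - 2588.81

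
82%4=2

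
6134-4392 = 1742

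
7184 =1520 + 5664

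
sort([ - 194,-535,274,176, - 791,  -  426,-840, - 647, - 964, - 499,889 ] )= [ -964,  -  840 ,-791,  -  647, - 535, - 499,-426,-194,176,  274, 889 ] 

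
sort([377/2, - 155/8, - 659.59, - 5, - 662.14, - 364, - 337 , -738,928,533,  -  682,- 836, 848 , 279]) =[-836, - 738,-682, - 662.14, - 659.59, - 364, - 337, - 155/8,-5,377/2  ,  279, 533,848, 928] 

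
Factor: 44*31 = 1364 = 2^2*11^1 * 31^1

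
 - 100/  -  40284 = 25/10071 = 0.00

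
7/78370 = 7/78370 = 0.00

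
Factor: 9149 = 7^1*1307^1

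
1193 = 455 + 738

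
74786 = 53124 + 21662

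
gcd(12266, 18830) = 2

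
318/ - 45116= -159/22558 = - 0.01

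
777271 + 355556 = 1132827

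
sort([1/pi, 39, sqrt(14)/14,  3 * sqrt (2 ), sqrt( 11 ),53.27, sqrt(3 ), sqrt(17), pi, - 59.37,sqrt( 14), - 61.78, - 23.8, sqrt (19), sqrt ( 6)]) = [ - 61.78, - 59.37,- 23.8,sqrt( 14 )/14,1/pi , sqrt( 3 ),sqrt( 6),pi,sqrt( 11 ),sqrt( 14 )  ,  sqrt ( 17 ),  3*sqrt( 2), sqrt(19 ),39,53.27]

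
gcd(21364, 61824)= 28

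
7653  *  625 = 4783125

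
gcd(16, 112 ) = 16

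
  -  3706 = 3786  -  7492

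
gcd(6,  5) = 1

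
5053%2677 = 2376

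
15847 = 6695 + 9152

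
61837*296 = 18303752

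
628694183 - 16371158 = 612323025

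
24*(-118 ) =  - 2832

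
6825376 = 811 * 8416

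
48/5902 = 24/2951 = 0.01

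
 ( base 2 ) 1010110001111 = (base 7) 22043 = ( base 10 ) 5519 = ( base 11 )4168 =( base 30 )63t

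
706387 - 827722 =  - 121335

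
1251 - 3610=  - 2359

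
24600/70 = 2460/7=351.43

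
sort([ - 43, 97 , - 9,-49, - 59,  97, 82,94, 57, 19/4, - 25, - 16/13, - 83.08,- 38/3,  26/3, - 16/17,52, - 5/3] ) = [ - 83.08 , - 59,-49, - 43, - 25, - 38/3 , - 9, - 5/3, - 16/13, - 16/17,19/4 , 26/3, 52, 57,82, 94,  97, 97]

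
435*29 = 12615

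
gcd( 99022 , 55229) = 1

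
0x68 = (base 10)104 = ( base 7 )206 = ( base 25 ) 44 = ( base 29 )3H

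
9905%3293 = 26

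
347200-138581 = 208619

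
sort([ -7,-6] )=[ - 7, - 6 ]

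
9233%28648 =9233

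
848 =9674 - 8826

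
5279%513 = 149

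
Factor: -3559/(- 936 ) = 2^( - 3)*3^(- 2 ) * 13^(  -  1)*3559^1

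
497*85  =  42245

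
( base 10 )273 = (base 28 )9l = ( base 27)A3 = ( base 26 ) AD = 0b100010001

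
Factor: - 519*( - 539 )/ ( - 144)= -93247/48= -2^(-4)* 3^( - 1)*7^2*11^1* 173^1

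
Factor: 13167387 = 3^3*487681^1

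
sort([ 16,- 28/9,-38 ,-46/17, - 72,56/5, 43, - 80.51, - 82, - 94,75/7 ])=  [ - 94, -82,-80.51,-72, - 38,-28/9,- 46/17, 75/7,56/5, 16, 43 ]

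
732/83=8+68/83 = 8.82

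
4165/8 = 520 + 5/8= 520.62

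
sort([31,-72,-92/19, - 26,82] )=[-72, - 26,- 92/19,  31 , 82 ] 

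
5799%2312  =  1175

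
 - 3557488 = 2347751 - 5905239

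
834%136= 18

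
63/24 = 2 + 5/8 = 2.62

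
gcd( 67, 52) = 1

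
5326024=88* 60523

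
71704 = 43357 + 28347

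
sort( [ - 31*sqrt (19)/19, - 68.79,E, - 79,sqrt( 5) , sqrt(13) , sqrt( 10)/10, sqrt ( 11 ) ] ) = [ - 79, - 68.79, - 31*sqrt( 19)/19,sqrt(10) /10 , sqrt( 5),E,sqrt(11) , sqrt( 13)] 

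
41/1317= 41/1317  =  0.03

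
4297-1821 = 2476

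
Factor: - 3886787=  - 3886787^1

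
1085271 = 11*98661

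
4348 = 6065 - 1717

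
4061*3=12183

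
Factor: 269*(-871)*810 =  - 2^1*3^4*5^1*13^1*67^1*269^1=-189782190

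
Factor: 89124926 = 2^1 *11^1*4051133^1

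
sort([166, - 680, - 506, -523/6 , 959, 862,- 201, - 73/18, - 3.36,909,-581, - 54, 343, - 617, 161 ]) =[ - 680, - 617, - 581, - 506, - 201 , - 523/6, - 54, - 73/18, - 3.36,  161,166, 343 , 862, 909,959 ]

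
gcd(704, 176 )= 176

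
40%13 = 1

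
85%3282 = 85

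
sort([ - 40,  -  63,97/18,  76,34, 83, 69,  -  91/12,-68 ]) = [ - 68, - 63,-40, - 91/12 , 97/18, 34, 69,76, 83 ]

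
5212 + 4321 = 9533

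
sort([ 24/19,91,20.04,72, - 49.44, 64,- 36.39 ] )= [ - 49.44, - 36.39,24/19 , 20.04,64, 72, 91]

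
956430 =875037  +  81393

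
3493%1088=229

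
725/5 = 145 = 145.00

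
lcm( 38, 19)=38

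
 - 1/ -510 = 1/510 = 0.00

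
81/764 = 81/764 = 0.11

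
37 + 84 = 121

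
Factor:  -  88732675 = -5^2 * 3549307^1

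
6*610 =3660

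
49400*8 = 395200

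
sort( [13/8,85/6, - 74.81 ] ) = [ - 74.81,13/8 , 85/6] 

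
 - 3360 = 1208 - 4568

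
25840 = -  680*(- 38) 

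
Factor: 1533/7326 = 511/2442 =2^(-1 )*3^(-1)*7^1*11^( - 1 )*37^( - 1 )*73^1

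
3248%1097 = 1054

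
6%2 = 0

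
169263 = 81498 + 87765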